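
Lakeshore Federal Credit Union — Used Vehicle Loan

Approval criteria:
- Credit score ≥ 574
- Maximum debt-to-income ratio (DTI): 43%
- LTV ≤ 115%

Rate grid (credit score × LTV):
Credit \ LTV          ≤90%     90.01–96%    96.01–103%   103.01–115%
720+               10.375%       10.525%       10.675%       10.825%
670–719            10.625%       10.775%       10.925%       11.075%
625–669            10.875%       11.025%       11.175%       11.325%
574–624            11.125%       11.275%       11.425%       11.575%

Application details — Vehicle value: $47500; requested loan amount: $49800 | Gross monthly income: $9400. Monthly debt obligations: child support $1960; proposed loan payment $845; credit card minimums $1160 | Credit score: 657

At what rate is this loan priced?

11.325%

Credit score 657 ≥ 574; Total monthly debts = (1,960 + 845 + 1,160) = 3,965. Debt-to-income = 3,965/9,400 = 42.2% — meets 43% limit
LTV = 49,800/47,500 = 104.8% ≤ 115%
Credit 657 → row 625–669; LTV 104.8% → column 103.01–115%. Grid cell → 11.325%.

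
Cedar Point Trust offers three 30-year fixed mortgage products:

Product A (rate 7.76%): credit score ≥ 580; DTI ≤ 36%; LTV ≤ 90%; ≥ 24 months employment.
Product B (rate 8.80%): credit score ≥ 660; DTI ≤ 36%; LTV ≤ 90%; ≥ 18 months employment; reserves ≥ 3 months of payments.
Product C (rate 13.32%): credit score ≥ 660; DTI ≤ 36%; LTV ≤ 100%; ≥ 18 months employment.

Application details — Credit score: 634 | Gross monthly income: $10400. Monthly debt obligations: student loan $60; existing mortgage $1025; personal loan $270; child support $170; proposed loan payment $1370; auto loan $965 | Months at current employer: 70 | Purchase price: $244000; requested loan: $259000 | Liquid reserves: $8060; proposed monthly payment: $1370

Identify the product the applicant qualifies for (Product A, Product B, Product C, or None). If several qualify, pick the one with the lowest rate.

None

Total debts = (60 + 1,025 + 270 + 170 + 1,370 + 965) = 3,860; DTI = 3,860/10,400 = 37.1%.
LTV = 259,000/244,000 = 106.1%.
Reserves = 8,060/1,370 = 5.9 months.
Product A: score 634 ≥ 580; DTI 37.1% > 36%; LTV 106.1% > 90%; employment 70 ≥ 24 mo → does not qualify.
Product B: score 634 < 660; DTI 37.1% > 36%; LTV 106.1% > 90%; employment 70 ≥ 18 mo; reserves 5.9 ≥ 3 mo → does not qualify.
Product C: score 634 < 660; DTI 37.1% > 36%; LTV 106.1% > 100%; employment 70 ≥ 18 mo → does not qualify.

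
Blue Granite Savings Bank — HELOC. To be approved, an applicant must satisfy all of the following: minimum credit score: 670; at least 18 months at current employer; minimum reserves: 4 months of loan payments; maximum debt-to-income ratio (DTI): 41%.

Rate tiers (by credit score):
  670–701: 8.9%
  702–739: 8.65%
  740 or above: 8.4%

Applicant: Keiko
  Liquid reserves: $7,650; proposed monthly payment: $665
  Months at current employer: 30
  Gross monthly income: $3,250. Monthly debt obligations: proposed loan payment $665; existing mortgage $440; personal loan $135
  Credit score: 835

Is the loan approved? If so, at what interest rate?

Credit score 835 ≥ 670 (meets minimum)
Reserves: 7,650 ÷ 665 = 11.5 months (meets 4-month minimum)
Employment 30 ≥ 18 months
Total monthly debts = (665 + 440 + 135) = 1,240. DTI = 1,240/3,250 = 38.2% ≤ 41%
All requirements met. Score 835 falls in the 740 or above tier → 8.4%.

Approved at 8.4%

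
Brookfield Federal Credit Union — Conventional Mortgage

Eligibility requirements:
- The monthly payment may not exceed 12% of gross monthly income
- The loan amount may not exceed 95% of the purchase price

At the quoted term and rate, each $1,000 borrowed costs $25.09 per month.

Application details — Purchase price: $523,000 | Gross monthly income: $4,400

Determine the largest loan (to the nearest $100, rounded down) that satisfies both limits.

Payment cap: 12% × $4,400 = $528/month.
At $25.09 per $1,000, that supports 528/25.09 × 1,000 ≈ $21,044 → $21,000.
LTV cap: 95% × $523,000 = $496,850 → $496,800.
Binding constraint: payment-to-income.

$21,000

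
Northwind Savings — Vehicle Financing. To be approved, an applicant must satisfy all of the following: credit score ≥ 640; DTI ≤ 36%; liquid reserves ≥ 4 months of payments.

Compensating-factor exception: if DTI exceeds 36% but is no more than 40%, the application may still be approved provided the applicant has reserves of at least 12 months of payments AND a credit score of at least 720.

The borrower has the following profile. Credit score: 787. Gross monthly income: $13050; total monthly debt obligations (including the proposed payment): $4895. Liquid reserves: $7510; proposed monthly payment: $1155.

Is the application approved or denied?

Credit score 787 ≥ 640 (meets base)
DTI = 4,895/13,050 = 37.5% > 36% — standard DTI limit exceeded.
Liquid reserves cover 7,510/1,155 = 6.5 months — ≥ 4 required
DTI 37.5% is within the 36%–40% exception band; checking compensating factors.
Reserves 6.5 < 12 months; credit score 787 ≥ 720.
Override conditions not both satisfied; exception does not apply.

Denied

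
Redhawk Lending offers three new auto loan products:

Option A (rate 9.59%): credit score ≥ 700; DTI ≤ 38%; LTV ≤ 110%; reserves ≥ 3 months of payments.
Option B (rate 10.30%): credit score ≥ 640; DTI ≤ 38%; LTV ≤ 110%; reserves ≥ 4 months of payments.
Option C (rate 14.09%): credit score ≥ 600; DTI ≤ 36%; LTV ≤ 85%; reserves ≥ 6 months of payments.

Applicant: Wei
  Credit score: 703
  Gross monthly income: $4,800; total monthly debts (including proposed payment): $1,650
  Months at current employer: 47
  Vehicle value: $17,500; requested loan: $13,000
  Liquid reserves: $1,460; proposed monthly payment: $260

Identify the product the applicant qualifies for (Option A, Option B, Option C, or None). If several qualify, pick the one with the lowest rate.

DTI = 1,650/4,800 = 34.4%.
LTV = 13,000/17,500 = 74.3%.
Reserves = 1,460/260 = 5.6 months.
Option A: score 703 ≥ 700; DTI 34.4% ≤ 38%; LTV 74.3% ≤ 110%; reserves 5.6 ≥ 3 mo → qualifies.
Option B: score 703 ≥ 640; DTI 34.4% ≤ 38%; LTV 74.3% ≤ 110%; reserves 5.6 ≥ 4 mo → qualifies.
Option C: score 703 ≥ 600; DTI 34.4% ≤ 36%; LTV 74.3% ≤ 85%; reserves 5.6 < 6 mo → does not qualify.
Qualifying: Option A, Option B. Lowest rate is 9.59% → Option A.

Option A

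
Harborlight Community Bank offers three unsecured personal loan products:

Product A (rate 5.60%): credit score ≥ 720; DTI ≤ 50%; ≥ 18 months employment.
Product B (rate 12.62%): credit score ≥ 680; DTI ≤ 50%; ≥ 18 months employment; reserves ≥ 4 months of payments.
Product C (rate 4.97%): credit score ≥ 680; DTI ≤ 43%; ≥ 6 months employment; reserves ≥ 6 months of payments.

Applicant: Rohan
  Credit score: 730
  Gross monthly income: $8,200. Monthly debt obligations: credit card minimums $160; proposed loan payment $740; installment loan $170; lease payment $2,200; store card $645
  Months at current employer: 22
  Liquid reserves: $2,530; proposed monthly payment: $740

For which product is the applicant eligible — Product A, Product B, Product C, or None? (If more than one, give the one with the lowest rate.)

Total debts = (160 + 740 + 170 + 2,200 + 645) = 3,915; DTI = 3,915/8,200 = 47.7%.
Reserves = 2,530/740 = 3.4 months.
Product A: score 730 ≥ 720; DTI 47.7% ≤ 50%; employment 22 ≥ 18 mo → qualifies.
Product B: score 730 ≥ 680; DTI 47.7% ≤ 50%; employment 22 ≥ 18 mo; reserves 3.4 < 4 mo → does not qualify.
Product C: score 730 ≥ 680; DTI 47.7% > 43%; employment 22 ≥ 6 mo; reserves 3.4 < 6 mo → does not qualify.

Product A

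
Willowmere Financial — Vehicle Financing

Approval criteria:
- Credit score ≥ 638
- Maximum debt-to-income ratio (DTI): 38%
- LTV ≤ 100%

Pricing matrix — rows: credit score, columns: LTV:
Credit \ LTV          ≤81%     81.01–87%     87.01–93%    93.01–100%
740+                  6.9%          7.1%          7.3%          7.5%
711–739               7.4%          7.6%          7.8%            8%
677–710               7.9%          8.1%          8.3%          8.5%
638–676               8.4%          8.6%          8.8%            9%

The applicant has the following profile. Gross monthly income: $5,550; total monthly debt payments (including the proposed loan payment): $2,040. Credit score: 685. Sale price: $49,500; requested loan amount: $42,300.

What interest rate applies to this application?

8.1%

Credit score 685 ≥ 638; DTI = 2,040/5,550 = 36.8% ≤ 38%
LTV: 42,300 ÷ 49,500 = 85.5%, within 100% cap
Credit 685 → row 677–710; LTV 85.5% → column 81.01–87%. Grid cell → 8.1%.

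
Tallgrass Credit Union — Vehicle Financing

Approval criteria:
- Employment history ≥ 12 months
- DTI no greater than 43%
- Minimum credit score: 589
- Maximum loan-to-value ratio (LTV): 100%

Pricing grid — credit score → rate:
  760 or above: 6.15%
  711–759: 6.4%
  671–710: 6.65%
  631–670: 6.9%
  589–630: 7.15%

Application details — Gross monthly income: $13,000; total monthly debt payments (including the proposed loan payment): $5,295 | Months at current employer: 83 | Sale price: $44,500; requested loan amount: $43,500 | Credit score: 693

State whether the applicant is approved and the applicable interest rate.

Approved at 6.65%

Credit score 693 ≥ 589 (meets minimum)
Employment 83 ≥ 12 months
Loan-to-value = 43,500/44,500 = 97.8% — pass (100% max)
DTI: 5,295 ÷ 13,000 = 40.7%, within the 43% cap
All requirements met. Score 693 falls in the 671–710 tier → 6.65%.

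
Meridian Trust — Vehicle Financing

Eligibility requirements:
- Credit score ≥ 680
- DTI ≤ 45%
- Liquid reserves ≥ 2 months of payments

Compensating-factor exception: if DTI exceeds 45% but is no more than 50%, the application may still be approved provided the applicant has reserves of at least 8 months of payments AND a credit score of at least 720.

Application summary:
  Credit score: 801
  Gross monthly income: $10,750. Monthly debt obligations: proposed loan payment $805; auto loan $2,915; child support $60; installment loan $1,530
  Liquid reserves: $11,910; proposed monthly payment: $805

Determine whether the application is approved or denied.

Credit score 801 ≥ 680 (meets base)
Total debts = (805 + 2,915 + 60 + 1,530) = 5,310. DTI = 5,310/10,750 = 49.4% > 45% — standard DTI limit exceeded.
Liquid reserves cover 11,910/805 = 14.8 months — ≥ 2 required
DTI 49.4% is within the 45%–50% exception band; checking compensating factors.
Reserves 14.8 ≥ 8 months; credit score 801 ≥ 720.
Both override conditions satisfied; DTI exception granted.

Approved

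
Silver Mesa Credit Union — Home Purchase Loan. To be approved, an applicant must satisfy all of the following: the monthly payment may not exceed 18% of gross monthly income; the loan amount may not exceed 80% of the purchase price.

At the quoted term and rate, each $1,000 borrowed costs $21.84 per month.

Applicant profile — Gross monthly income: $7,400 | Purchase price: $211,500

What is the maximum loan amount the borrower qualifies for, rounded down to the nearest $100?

$60,900

Payment cap: 18% × $7,400 = $1,332/month.
At $21.84 per $1,000, that supports 1,332/21.84 × 1,000 ≈ $60,989 → $60,900.
LTV cap: 80% × $211,500 = $169,200 → $169,200.
Binding constraint: payment-to-income.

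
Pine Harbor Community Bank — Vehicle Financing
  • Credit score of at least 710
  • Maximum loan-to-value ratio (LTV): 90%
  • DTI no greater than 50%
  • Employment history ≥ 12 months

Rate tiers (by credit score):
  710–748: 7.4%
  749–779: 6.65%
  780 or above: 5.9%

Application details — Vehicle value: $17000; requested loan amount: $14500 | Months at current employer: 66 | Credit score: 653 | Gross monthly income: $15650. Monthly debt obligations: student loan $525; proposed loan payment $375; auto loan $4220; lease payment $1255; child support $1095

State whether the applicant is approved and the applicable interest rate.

Credit score 653 < 710 (below minimum)
Employment 66 ≥ 12 months
Total monthly debts = (525 + 375 + 4,220 + 1,255 + 1,095) = 7,470. DTI: 7,470 ÷ 15,650 = 47.7%, within the 50% cap
Loan-to-value = 14,500/17,000 = 85.3% — pass (90% max)
Not all requirements met → denied.

Denied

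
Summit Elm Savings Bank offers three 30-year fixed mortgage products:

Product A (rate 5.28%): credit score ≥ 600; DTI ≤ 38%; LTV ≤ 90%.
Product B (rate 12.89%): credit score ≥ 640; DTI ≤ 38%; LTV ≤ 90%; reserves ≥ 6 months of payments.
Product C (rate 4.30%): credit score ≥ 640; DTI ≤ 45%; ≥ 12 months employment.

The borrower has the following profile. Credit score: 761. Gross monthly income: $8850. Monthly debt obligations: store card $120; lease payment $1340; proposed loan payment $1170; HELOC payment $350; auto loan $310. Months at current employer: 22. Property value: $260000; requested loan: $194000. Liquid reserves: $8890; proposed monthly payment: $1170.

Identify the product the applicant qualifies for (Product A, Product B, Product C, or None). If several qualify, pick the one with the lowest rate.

Product C

Total debts = (120 + 1,340 + 1,170 + 350 + 310) = 3,290; DTI = 3,290/8,850 = 37.2%.
LTV = 194,000/260,000 = 74.6%.
Reserves = 8,890/1,170 = 7.6 months.
Product A: score 761 ≥ 600; DTI 37.2% ≤ 38%; LTV 74.6% ≤ 90% → qualifies.
Product B: score 761 ≥ 640; DTI 37.2% ≤ 38%; LTV 74.6% ≤ 90%; reserves 7.6 ≥ 6 mo → qualifies.
Product C: score 761 ≥ 640; DTI 37.2% ≤ 45%; employment 22 ≥ 12 mo → qualifies.
Qualifying: Product A, Product B, Product C. Lowest rate is 4.30% → Product C.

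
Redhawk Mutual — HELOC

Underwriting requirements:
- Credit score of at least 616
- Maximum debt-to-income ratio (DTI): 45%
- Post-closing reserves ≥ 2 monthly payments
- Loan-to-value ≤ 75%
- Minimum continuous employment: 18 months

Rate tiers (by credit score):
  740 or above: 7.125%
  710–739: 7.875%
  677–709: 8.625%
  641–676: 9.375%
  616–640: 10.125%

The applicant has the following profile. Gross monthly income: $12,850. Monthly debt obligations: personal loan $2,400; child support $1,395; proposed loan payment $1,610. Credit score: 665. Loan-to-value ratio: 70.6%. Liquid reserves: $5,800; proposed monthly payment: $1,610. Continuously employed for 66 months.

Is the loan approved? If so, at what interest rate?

Approved at 9.375%

Credit score 665 ≥ 616 (meets minimum)
LTV 70.6% — within 75%
Total monthly debts = (2,400 + 1,395 + 1,610) = 5,405. DTI = 5,405/12,850 = 42.1% ≤ 45%
Reserves = 5,800/1,610 = 3.6 months ≥ 2
Employment 66 ≥ 18 months
All requirements met. Score 665 falls in the 641–676 tier → 9.375%.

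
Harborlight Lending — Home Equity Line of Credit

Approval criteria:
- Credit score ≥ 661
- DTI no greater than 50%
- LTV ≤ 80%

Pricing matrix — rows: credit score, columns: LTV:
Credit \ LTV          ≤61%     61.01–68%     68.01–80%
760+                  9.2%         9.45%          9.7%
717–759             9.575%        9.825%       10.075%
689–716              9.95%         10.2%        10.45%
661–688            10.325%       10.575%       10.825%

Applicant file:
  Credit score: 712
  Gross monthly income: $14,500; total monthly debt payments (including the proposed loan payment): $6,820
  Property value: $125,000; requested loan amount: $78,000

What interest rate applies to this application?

Credit score 712 ≥ 661; DTI = 6,820/14,500 = 47% ≤ 50%
LTV: 78,000 ÷ 125,000 = 62.4%, within 80% cap
Credit 712 → row 689–716; LTV 62.4% → column 61.01–68%. Grid cell → 10.2%.

10.2%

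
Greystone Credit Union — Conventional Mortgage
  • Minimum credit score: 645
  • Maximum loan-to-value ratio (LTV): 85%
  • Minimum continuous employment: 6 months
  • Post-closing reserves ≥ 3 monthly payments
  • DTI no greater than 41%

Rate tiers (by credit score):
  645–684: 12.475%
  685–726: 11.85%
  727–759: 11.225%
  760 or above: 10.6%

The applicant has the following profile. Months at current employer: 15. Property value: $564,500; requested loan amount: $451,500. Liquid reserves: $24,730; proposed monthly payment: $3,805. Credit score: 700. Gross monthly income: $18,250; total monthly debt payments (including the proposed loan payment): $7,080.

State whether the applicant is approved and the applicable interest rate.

Credit score 700 ≥ 645 (meets minimum)
DTI = 7,080/18,250 = 38.8% ≤ 41%
LTV = 451,500/564,500 = 80% ≤ 85%
Employment 15 ≥ 6 months
Reserves = 24,730/3,805 = 6.5 months ≥ 3
All requirements met. Score 700 falls in the 685–726 tier → 11.85%.

Approved at 11.85%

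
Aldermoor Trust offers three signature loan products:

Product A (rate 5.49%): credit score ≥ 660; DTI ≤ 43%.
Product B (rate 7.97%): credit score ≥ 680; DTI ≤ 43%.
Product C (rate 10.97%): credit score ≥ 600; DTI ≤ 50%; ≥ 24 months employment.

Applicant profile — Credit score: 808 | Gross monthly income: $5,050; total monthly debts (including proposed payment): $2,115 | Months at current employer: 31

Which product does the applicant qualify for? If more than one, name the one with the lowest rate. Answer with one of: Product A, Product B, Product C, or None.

Product A

DTI = 2,115/5,050 = 41.9%.
Product A: score 808 ≥ 660; DTI 41.9% ≤ 43% → qualifies.
Product B: score 808 ≥ 680; DTI 41.9% ≤ 43% → qualifies.
Product C: score 808 ≥ 600; DTI 41.9% ≤ 50%; employment 31 ≥ 24 mo → qualifies.
Qualifying: Product A, Product B, Product C. Lowest rate is 5.49% → Product A.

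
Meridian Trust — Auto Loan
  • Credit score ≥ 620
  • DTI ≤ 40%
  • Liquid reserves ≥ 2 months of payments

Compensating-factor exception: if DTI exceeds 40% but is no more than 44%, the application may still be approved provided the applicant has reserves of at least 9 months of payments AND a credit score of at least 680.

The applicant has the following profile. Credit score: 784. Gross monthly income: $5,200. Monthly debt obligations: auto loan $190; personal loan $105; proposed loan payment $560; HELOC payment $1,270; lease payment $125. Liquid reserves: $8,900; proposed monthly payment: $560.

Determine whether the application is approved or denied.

Credit score 784 ≥ 620 (meets base)
Total debts = (190 + 105 + 560 + 1,270 + 125) = 2,250. DTI: 2,250 ÷ 5,200 = 43.3%, over the 40% base limit.
Liquid reserves cover 8,900/560 = 15.9 months — ≥ 2 required
43.3% falls in the override range (40%–44%), so the compensating-factor test applies.
Override check — reserves: 15.9 mo (ok); score: 784 (ok).
Both compensating conditions met → exception applies.

Approved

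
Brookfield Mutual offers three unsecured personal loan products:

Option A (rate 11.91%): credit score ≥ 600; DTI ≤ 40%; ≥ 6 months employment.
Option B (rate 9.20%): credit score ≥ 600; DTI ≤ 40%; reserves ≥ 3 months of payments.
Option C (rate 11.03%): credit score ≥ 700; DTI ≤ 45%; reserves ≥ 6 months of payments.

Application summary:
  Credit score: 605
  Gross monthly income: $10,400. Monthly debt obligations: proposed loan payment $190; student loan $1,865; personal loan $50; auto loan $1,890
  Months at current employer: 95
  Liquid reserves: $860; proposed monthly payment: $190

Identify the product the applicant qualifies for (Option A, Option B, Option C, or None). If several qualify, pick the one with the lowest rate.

Option B

Total debts = (190 + 1,865 + 50 + 1,890) = 3,995; DTI = 3,995/10,400 = 38.4%.
Reserves = 860/190 = 4.5 months.
Option A: score 605 ≥ 600; DTI 38.4% ≤ 40%; employment 95 ≥ 6 mo → qualifies.
Option B: score 605 ≥ 600; DTI 38.4% ≤ 40%; reserves 4.5 ≥ 3 mo → qualifies.
Option C: score 605 < 700; DTI 38.4% ≤ 45%; reserves 4.5 < 6 mo → does not qualify.
Qualifying: Option A, Option B. Lowest rate is 9.20% → Option B.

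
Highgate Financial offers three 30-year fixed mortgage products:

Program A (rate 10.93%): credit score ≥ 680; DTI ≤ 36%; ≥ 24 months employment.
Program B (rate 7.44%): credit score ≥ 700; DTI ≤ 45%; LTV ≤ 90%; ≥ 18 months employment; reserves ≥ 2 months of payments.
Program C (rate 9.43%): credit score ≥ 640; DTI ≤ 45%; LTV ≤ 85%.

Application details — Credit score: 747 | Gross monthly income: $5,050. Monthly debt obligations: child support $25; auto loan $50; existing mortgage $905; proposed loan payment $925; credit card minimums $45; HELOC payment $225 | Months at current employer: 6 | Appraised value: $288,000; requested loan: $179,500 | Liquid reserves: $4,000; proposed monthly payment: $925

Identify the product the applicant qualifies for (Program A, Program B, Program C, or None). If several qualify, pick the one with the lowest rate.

Total debts = (25 + 50 + 905 + 925 + 45 + 225) = 2,175; DTI = 2,175/5,050 = 43.1%.
LTV = 179,500/288,000 = 62.3%.
Reserves = 4,000/925 = 4.3 months.
Program A: score 747 ≥ 680; DTI 43.1% > 36%; employment 6 < 24 mo → does not qualify.
Program B: score 747 ≥ 700; DTI 43.1% ≤ 45%; LTV 62.3% ≤ 90%; employment 6 < 18 mo; reserves 4.3 ≥ 2 mo → does not qualify.
Program C: score 747 ≥ 640; DTI 43.1% ≤ 45%; LTV 62.3% ≤ 85% → qualifies.

Program C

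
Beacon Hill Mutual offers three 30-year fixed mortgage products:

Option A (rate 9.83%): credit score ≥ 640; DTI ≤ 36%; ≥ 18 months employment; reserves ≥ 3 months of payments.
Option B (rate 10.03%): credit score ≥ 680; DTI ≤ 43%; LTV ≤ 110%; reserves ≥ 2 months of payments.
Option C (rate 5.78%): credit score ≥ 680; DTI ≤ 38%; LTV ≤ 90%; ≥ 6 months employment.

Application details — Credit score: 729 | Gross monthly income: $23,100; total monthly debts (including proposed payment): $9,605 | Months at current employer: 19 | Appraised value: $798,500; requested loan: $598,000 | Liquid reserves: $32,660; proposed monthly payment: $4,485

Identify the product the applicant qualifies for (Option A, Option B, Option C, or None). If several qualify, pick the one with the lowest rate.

DTI = 9,605/23,100 = 41.6%.
LTV = 598,000/798,500 = 74.9%.
Reserves = 32,660/4,485 = 7.3 months.
Option A: score 729 ≥ 640; DTI 41.6% > 36%; employment 19 ≥ 18 mo; reserves 7.3 ≥ 3 mo → does not qualify.
Option B: score 729 ≥ 680; DTI 41.6% ≤ 43%; LTV 74.9% ≤ 110%; reserves 7.3 ≥ 2 mo → qualifies.
Option C: score 729 ≥ 680; DTI 41.6% > 38%; LTV 74.9% ≤ 90%; employment 19 ≥ 6 mo → does not qualify.

Option B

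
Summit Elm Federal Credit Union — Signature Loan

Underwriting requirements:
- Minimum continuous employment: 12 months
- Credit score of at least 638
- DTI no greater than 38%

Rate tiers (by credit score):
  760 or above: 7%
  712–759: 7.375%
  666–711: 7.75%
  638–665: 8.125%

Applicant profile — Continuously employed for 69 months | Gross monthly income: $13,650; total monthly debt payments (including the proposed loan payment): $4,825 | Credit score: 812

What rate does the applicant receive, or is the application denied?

Credit score 812 ≥ 638 (meets minimum)
Employment 69 ≥ 12 months
DTI: 4,825 ÷ 13,650 = 35.3%, within the 38% cap
All requirements met. Score 812 falls in the 760 or above tier → 7%.

Approved at 7%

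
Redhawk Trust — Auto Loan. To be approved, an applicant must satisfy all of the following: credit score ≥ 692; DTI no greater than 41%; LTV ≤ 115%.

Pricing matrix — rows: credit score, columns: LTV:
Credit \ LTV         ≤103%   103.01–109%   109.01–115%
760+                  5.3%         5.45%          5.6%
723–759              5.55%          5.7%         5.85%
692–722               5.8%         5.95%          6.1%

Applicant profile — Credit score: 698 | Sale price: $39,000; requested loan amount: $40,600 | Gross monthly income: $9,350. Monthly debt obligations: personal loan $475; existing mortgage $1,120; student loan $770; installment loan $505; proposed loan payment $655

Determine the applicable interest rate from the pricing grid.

5.95%

Credit score 698 ≥ 692; Total monthly debts = (475 + 1,120 + 770 + 505 + 655) = 3,525. DTI: 3,525 ÷ 9,350 = 37.7%, within the 41% cap
LTV: 40,600 ÷ 39,000 = 104.1%, within 115% cap
Row: 698 falls in 692–722. Column: 104.1% falls in 103.01–109%. Rate = 5.95%.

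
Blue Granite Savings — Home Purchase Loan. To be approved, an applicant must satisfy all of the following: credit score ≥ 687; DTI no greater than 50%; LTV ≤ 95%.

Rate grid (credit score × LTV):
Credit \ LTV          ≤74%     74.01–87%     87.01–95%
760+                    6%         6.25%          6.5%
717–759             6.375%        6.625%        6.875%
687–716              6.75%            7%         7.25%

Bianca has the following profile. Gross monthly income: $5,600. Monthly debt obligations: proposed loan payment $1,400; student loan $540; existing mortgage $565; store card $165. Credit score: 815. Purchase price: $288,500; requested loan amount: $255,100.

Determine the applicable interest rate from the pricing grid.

Credit score 815 ≥ 687; Total monthly debts = (1,400 + 540 + 565 + 165) = 2,670. DTI = 2,670/5,600 = 47.7% ≤ 50%
LTV: 255,100 ÷ 288,500 = 88.4%, within 95% cap
Credit 815 → row 760+; LTV 88.4% → column 87.01–95%. Grid cell → 6.5%.

6.5%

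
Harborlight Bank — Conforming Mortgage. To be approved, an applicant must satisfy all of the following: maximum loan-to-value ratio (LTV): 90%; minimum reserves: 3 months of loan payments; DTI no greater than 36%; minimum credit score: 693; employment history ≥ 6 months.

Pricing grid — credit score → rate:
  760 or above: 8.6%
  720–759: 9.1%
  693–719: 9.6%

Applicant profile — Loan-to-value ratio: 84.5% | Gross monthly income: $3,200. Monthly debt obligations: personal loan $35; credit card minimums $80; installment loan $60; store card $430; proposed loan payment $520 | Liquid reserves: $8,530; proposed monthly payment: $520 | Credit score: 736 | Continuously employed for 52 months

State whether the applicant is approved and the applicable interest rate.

Approved at 9.1%

Credit score 736 ≥ 693 (meets minimum)
Reserves: 8,530 ÷ 520 = 16.4 months (meets 3-month minimum)
LTV 84.5% — within 90%
Total monthly debts = (35 + 80 + 60 + 430 + 520) = 1,125. Debt-to-income = 1,125/3,200 = 35.2% — meets 36% limit
Employment 52 ≥ 6 months
All requirements met. Score 736 falls in the 720–759 tier → 9.1%.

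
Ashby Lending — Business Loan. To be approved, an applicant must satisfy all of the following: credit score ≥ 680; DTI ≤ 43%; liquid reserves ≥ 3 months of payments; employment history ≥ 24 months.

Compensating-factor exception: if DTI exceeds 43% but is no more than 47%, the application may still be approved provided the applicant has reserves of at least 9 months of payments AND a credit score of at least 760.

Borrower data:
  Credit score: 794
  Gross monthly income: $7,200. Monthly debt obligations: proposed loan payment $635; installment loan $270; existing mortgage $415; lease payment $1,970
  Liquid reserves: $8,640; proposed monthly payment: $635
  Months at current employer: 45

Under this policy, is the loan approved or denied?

Approved

Credit score 794 ≥ 680 (meets base)
Total debts = (635 + 270 + 415 + 1,970) = 3,290. DTI = 3,290/7,200 = 45.7% > 43% — standard DTI limit exceeded.
Reserves: 8,640 ÷ 635 = 13.6 months (meets 3-month minimum)
Employment 45 ≥ 24 months
45.7% falls in the override range (43%–47%), so the compensating-factor test applies.
Reserves 13.6 ≥ 9 months; credit score 794 ≥ 760.
Both override conditions satisfied; DTI exception granted.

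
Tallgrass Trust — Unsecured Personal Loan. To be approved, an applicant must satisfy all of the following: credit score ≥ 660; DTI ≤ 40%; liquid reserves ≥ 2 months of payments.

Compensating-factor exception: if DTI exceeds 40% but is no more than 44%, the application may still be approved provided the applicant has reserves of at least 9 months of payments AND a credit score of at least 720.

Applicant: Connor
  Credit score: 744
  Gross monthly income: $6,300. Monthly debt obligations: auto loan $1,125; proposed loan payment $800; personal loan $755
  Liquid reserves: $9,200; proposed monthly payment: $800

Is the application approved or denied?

Approved

Credit score 744 ≥ 660 (meets base)
Total debts = (1,125 + 800 + 755) = 2,680. DTI: 2,680 ÷ 6,300 = 42.5%, over the 40% base limit.
Liquid reserves cover 9,200/800 = 11.5 months — ≥ 2 required
DTI 42.5% is within the 40%–44% exception band; checking compensating factors.
Reserves 11.5 ≥ 9 months; credit score 744 ≥ 720.
Both compensating conditions met → exception applies.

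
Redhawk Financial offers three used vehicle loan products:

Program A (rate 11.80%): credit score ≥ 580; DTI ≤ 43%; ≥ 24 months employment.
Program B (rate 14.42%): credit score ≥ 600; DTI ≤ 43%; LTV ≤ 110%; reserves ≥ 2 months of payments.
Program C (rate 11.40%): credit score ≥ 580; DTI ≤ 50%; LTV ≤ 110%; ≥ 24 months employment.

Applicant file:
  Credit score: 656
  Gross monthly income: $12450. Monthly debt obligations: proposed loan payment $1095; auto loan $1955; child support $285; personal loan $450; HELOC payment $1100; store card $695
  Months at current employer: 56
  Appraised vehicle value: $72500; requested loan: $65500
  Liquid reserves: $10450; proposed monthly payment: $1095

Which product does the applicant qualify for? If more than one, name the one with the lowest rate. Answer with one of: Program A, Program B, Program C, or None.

Program C

Total debts = (1,095 + 1,955 + 285 + 450 + 1,100 + 695) = 5,580; DTI = 5,580/12,450 = 44.8%.
LTV = 65,500/72,500 = 90.3%.
Reserves = 10,450/1,095 = 9.5 months.
Program A: score 656 ≥ 580; DTI 44.8% > 43%; employment 56 ≥ 24 mo → does not qualify.
Program B: score 656 ≥ 600; DTI 44.8% > 43%; LTV 90.3% ≤ 110%; reserves 9.5 ≥ 2 mo → does not qualify.
Program C: score 656 ≥ 580; DTI 44.8% ≤ 50%; LTV 90.3% ≤ 110%; employment 56 ≥ 24 mo → qualifies.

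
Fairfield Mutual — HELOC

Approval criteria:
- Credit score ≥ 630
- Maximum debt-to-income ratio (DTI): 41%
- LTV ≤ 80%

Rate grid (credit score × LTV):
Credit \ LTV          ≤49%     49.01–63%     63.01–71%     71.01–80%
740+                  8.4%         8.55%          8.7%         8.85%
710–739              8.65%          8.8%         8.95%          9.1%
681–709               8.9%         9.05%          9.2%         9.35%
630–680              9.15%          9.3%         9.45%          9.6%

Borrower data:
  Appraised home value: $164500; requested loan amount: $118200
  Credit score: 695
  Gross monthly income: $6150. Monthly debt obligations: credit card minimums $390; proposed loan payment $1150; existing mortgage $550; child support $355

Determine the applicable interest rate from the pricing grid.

9.35%

Credit score 695 ≥ 630; Total monthly debts = (390 + 1,150 + 550 + 355) = 2,445. Debt-to-income = 2,445/6,150 = 39.8% — meets 41% limit
Loan-to-value = 118,200/164,500 = 71.9% — pass (80% max)
Row: 695 falls in 681–709. Column: 71.9% falls in 71.01–80%. Rate = 9.35%.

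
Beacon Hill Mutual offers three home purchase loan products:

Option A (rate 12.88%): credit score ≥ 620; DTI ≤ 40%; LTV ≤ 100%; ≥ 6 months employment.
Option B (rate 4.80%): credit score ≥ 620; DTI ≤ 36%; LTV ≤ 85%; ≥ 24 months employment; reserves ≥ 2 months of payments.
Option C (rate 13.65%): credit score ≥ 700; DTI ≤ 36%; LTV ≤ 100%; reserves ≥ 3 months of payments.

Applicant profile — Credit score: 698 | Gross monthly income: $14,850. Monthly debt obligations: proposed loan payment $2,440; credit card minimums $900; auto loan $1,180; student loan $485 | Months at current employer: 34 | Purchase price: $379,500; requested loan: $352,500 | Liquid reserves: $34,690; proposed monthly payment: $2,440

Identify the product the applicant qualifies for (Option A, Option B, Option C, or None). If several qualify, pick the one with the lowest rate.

Total debts = (2,440 + 900 + 1,180 + 485) = 5,005; DTI = 5,005/14,850 = 33.7%.
LTV = 352,500/379,500 = 92.9%.
Reserves = 34,690/2,440 = 14.2 months.
Option A: score 698 ≥ 620; DTI 33.7% ≤ 40%; LTV 92.9% ≤ 100%; employment 34 ≥ 6 mo → qualifies.
Option B: score 698 ≥ 620; DTI 33.7% ≤ 36%; LTV 92.9% > 85%; employment 34 ≥ 24 mo; reserves 14.2 ≥ 2 mo → does not qualify.
Option C: score 698 < 700; DTI 33.7% ≤ 36%; LTV 92.9% ≤ 100%; reserves 14.2 ≥ 3 mo → does not qualify.

Option A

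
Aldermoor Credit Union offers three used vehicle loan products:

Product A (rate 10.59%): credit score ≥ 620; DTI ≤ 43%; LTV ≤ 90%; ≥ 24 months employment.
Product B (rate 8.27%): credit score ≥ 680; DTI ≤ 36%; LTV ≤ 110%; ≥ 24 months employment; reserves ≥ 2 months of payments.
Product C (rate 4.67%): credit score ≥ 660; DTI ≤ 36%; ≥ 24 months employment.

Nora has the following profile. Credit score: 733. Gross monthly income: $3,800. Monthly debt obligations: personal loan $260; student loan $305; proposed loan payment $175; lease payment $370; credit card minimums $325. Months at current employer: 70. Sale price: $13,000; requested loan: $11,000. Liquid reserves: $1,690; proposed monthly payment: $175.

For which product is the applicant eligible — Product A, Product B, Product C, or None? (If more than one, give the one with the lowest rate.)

Product A

Total debts = (260 + 305 + 175 + 370 + 325) = 1,435; DTI = 1,435/3,800 = 37.8%.
LTV = 11,000/13,000 = 84.6%.
Reserves = 1,690/175 = 9.7 months.
Product A: score 733 ≥ 620; DTI 37.8% ≤ 43%; LTV 84.6% ≤ 90%; employment 70 ≥ 24 mo → qualifies.
Product B: score 733 ≥ 680; DTI 37.8% > 36%; LTV 84.6% ≤ 110%; employment 70 ≥ 24 mo; reserves 9.7 ≥ 2 mo → does not qualify.
Product C: score 733 ≥ 660; DTI 37.8% > 36%; employment 70 ≥ 24 mo → does not qualify.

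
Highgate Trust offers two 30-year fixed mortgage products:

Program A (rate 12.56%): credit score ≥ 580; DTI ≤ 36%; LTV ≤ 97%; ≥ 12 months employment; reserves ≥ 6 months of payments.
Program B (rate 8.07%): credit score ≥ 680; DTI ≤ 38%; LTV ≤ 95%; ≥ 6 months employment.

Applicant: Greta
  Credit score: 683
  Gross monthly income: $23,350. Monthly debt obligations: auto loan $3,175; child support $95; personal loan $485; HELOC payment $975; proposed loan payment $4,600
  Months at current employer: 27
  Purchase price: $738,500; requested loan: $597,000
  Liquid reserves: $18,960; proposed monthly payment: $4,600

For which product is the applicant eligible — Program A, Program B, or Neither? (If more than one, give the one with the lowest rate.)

Neither

Total debts = (3,175 + 95 + 485 + 975 + 4,600) = 9,330; DTI = 9,330/23,350 = 40%.
LTV = 597,000/738,500 = 80.8%.
Reserves = 18,960/4,600 = 4.1 months.
Program A: score 683 ≥ 580; DTI 40% > 36%; LTV 80.8% ≤ 97%; employment 27 ≥ 12 mo; reserves 4.1 < 6 mo → does not qualify.
Program B: score 683 ≥ 680; DTI 40% > 38%; LTV 80.8% ≤ 95%; employment 27 ≥ 6 mo → does not qualify.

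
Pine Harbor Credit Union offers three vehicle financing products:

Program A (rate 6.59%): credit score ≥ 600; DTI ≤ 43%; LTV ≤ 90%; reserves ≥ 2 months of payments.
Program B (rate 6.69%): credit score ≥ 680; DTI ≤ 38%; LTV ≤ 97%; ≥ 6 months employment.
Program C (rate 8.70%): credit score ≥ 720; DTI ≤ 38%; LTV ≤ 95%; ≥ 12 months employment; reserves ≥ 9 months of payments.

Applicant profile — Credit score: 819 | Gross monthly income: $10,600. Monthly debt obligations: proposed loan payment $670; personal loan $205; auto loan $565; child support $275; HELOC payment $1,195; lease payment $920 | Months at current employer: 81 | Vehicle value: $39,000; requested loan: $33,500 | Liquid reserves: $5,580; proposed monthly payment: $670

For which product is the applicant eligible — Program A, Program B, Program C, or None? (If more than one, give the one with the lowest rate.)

Program A

Total debts = (670 + 205 + 565 + 275 + 1,195 + 920) = 3,830; DTI = 3,830/10,600 = 36.1%.
LTV = 33,500/39,000 = 85.9%.
Reserves = 5,580/670 = 8.3 months.
Program A: score 819 ≥ 600; DTI 36.1% ≤ 43%; LTV 85.9% ≤ 90%; reserves 8.3 ≥ 2 mo → qualifies.
Program B: score 819 ≥ 680; DTI 36.1% ≤ 38%; LTV 85.9% ≤ 97%; employment 81 ≥ 6 mo → qualifies.
Program C: score 819 ≥ 720; DTI 36.1% ≤ 38%; LTV 85.9% ≤ 95%; employment 81 ≥ 12 mo; reserves 8.3 < 9 mo → does not qualify.
Qualifying: Program A, Program B. Lowest rate is 6.59% → Program A.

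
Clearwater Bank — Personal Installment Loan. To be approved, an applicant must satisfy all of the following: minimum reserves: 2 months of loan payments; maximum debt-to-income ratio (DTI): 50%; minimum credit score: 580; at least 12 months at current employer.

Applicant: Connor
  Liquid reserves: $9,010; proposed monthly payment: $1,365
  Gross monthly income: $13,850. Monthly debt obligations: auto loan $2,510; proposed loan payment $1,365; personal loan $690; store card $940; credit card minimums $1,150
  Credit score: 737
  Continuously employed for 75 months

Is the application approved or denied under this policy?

Approved

Liquid reserves cover 9,010/1,365 = 6.6 months — ≥ 2 required
Total monthly debts = (2,510 + 1,365 + 690 + 940 + 1,150) = 6,655. DTI = 6,655/13,850 = 48.1% ≤ 50%
Credit score 737 ≥ 580 (meets)
Employment 75 ≥ 12 months
All criteria satisfied.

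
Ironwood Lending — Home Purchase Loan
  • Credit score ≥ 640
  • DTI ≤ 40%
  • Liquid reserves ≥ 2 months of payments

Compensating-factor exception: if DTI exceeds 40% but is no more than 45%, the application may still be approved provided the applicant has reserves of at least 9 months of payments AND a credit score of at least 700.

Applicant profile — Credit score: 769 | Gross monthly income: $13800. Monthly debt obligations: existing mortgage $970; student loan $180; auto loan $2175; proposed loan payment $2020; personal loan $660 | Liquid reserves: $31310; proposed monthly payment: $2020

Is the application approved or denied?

Approved

Credit score 769 ≥ 640 (meets base)
Total debts = (970 + 180 + 2,175 + 2,020 + 660) = 6,005. DTI: 6,005 ÷ 13,800 = 43.5%, over the 40% base limit.
Liquid reserves cover 31,310/2,020 = 15.5 months — ≥ 2 required
43.5% falls in the override range (40%–45%), so the compensating-factor test applies.
Reserves 15.5 ≥ 9 months; credit score 769 ≥ 700.
Both override conditions satisfied; DTI exception granted.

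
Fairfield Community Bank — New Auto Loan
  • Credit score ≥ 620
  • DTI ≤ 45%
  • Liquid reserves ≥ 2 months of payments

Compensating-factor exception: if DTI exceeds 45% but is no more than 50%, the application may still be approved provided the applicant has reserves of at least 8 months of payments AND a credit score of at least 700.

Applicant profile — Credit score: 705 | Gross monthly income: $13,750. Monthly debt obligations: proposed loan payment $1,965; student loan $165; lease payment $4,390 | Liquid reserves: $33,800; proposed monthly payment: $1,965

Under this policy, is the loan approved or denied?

Credit score 705 ≥ 620 (meets base)
Total debts = (1,965 + 165 + 4,390) = 6,520. DTI = 6,520/13,750 = 47.4% > 45% — standard DTI limit exceeded.
Liquid reserves cover 33,800/1,965 = 17.2 months — ≥ 2 required
DTI 47.4% is within the 45%–50% exception band; checking compensating factors.
Override check — reserves: 17.2 mo (ok); score: 705 (ok).
Both compensating conditions met → exception applies.

Approved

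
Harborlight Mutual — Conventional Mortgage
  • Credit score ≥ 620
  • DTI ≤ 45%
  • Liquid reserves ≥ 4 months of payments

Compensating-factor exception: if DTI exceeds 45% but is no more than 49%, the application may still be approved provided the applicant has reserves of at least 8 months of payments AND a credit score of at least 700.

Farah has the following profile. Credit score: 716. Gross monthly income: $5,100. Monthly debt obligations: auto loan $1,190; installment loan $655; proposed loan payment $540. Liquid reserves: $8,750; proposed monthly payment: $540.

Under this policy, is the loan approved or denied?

Credit score 716 ≥ 620 (meets base)
Total debts = (1,190 + 655 + 540) = 2,385. DTI = 2,385/5,100 = 46.8% > 45% — standard DTI limit exceeded.
Reserves: 8,750 ÷ 540 = 16.2 months (meets 4-month minimum)
46.8% falls in the override range (45%–49%), so the compensating-factor test applies.
Reserves 16.2 ≥ 8 months; credit score 716 ≥ 700.
Both override conditions satisfied; DTI exception granted.

Approved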